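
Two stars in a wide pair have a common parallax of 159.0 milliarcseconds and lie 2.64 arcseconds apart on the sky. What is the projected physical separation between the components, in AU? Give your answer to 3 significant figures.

d = 1/p = 1/0.1590″ = 6.2893 pc.
At distance d (pc), an angle of θ arcsec spans θ·d AU: s = 2.64 × 6.2893 = 16.604 AU.

16.6 AU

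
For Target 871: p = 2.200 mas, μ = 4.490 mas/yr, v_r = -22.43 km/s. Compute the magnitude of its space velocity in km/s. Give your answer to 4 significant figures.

24.43 km/s

d = 1/p = 1/0.002200″ = 454.55 pc.
μ = 4.490 mas/yr = 0.004490 ″/yr.
v_t = 4.740 μ d = 4.740 × 0.004490 × 454.55 = 9.674 km/s.
v = √(v_r² + v_t²) = √((-22.43)² + 9.674²) = √596.691 = 24.427 km/s.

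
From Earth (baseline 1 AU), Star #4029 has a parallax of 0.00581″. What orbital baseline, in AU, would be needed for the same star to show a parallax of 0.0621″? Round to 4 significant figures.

10.69 AU

Parallax scales linearly with baseline: p ∝ B, so B = p_target / p_Earth × 1 AU.
B = 0.0621 / 0.00581 = 10.688 AU.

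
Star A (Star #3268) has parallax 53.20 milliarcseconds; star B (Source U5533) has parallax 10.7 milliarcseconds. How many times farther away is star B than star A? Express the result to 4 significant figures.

Since d = 1/p, d_B/d_A = p_A/p_B.
= 53.20 / 10.7 = 4.972.

4.972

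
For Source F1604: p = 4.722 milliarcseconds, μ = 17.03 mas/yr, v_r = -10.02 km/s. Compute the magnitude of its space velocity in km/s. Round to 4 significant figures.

19.82 km/s

d = 1/p = 1/0.004722″ = 211.77 pc.
μ = 17.03 mas/yr = 0.01703 ″/yr.
v_t = 4.740 μ d = 4.740 × 0.01703 × 211.77 = 17.095 km/s.
v = √(v_r² + v_t²) = √((-10.02)² + 17.095²) = √392.639 = 19.815 km/s.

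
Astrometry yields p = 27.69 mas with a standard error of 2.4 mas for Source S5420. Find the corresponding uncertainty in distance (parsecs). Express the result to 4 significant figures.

d = 1/p, so σ_d = σ_p / p².
σ_d = 0.00240 / (0.02769)² = 0.00240 / 0.00076674 = 3.1301 pc.

3.130 pc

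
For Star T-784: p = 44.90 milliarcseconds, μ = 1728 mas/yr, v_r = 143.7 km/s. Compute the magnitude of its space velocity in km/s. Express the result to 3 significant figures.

d = 1/p = 1/0.04490″ = 22.272 pc.
μ = 1728 mas/yr = 1.728 ″/yr.
v_t = 4.740 μ d = 4.740 × 1.728 × 22.272 = 182.42 km/s.
v = √(v_r² + v_t²) = √(143.7² + 182.42²) = √53926.7 = 232.22 km/s.

232 km/s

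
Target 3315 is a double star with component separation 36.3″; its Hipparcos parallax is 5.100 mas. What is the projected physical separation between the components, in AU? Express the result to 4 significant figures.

d = 1/p = 1/0.005100″ = 196.08 pc.
At distance d (pc), an angle of θ arcsec spans θ·d AU: s = 36.3 × 196.08 = 7117.7 AU.

7118 AU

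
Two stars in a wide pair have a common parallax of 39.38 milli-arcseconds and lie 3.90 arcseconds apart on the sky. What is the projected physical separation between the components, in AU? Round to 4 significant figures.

99.04 AU

d = 1/p = 1/0.03938″ = 25.394 pc.
At distance d (pc), an angle of θ arcsec spans θ·d AU: s = 3.90 × 25.394 = 99.037 AU.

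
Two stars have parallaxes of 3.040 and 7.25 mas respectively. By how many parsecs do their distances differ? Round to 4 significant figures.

191.0 pc

d_A = 1/0.003040″ = 328.95 pc; d_B = 1/0.007250″ = 137.93 pc.
|d_B − d_A| = |137.93 − 328.95| = 191.02 pc.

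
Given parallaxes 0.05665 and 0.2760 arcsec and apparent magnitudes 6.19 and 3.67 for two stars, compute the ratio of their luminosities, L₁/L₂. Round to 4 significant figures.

L₁/L₂ = 2.330

d₁ = 1/p₁ = 1/0.05665″ = 17.652 pc; d₂ = 1/p₂ = 1/0.2760″ = 3.6232 pc.
M₁ = m₁ − 5 log₁₀ d₁ + 5 = 6.19 − 6.2340 + 5 = 4.9560.
M₂ = 3.67 − 2.7955 + 5 = 5.8745.
L₁/L₂ = 10^(0.4(M₂ − M₁)) = 10^(0.4 × 0.9185) = 10^0.36740 = 2.3302.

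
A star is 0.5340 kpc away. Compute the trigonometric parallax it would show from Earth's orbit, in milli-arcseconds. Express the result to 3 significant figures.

1.87 mas

d = 0.5340 kpc = 534 pc.
p = 1/d = 1/534 = 0.0018727 arcsec.
= 0.0018727 × 1000 = 1.8727 mas.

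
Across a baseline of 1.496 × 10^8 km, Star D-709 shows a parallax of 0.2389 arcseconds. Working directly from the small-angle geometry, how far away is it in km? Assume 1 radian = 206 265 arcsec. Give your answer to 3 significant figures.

θ = 0.2389″ = 0.2389/206265 = 1.1582 × 10^-6 rad.
d = B/θ = (1.496 × 10^8) / (1.1582 × 10^-6) = 1.2917 × 10^14 km.

1.29 × 10^14 km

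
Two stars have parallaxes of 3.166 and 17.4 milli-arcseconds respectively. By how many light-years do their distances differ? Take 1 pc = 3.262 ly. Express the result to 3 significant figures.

843 ly

d_A = 1/0.003166″ = 315.86 pc; d_B = 1/0.01740″ = 57.471 pc.
|d_B − d_A| = |57.471 − 315.86| = 258.39 pc = 258.39 × 3.262 ly = 842.87 ly.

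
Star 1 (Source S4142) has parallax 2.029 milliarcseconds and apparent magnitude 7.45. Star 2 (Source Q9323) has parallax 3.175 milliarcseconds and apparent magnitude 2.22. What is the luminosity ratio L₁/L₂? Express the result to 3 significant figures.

L₁/L₂ = 0.0198

d₁ = 1/p₁ = 1/0.002029″ = 492.85 pc; d₂ = 1/p₂ = 1/0.003175″ = 314.96 pc.
M₁ = m₁ − 5 log₁₀ d₁ + 5 = 7.45 − 13.4636 + 5 = -1.0136.
M₂ = 2.22 − 12.4913 + 5 = -5.2713.
L₁/L₂ = 10^(0.4(M₂ − M₁)) = 10^(0.4 × (-4.2577)) = 10^(-1.70308) = 0.019812.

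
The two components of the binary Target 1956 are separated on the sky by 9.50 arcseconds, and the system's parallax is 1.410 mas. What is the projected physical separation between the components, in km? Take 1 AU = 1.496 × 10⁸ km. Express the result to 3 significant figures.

1.01 × 10^12 km

d = 1/p = 1/0.001410″ = 709.22 pc.
At distance d (pc), an angle of θ arcsec spans θ·d AU: s = 9.50 × 709.22 = 6737.6 AU.
= 6737.6 × 1.496 × 10⁸ km = 1.0079 × 10^12 km.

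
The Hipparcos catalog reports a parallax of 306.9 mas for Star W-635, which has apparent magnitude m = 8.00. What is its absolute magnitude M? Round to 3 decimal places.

M = 10.435

d = 1/p = 1/0.3069″ = 3.2584 pc.
m − M = 5 log₁₀(3.2584) − 5 = 2.5650 − 5 = -2.4350.
M = m − (m − M) = 8.00 − (-2.4350) = 10.435.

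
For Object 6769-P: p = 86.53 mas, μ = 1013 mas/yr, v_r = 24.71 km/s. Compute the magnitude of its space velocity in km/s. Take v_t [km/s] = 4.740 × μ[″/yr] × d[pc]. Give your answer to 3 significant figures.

60.7 km/s

d = 1/p = 1/0.08653″ = 11.557 pc.
μ = 1013 mas/yr = 1.013 ″/yr.
v_t = 4.740 μ d = 4.740 × 1.013 × 11.557 = 55.492 km/s.
v = √(v_r² + v_t²) = √(24.71² + 55.492²) = √3689.95 = 60.745 km/s.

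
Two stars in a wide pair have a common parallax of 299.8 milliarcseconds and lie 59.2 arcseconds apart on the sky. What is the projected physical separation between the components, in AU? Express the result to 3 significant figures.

197 AU

d = 1/p = 1/0.2998″ = 3.3356 pc.
At distance d (pc), an angle of θ arcsec spans θ·d AU: s = 59.2 × 3.3356 = 197.47 AU.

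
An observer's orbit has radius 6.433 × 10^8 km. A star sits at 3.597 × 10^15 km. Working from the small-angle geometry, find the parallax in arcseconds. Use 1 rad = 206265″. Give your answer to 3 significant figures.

0.0369 arcsec

θ ≈ B/d = (6.433 × 10^8) / (3.597 × 10^15) = 1.7884 × 10^-7 rad.
In arcseconds: 1.7884 × 10^-7 × 206265 = 0.036888″.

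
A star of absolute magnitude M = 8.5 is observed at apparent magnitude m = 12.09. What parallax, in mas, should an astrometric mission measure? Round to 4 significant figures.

19.14 mas

m − M = 12.09 − 8.5 = 3.59.
d = 10^((m−M)/5 + 1) = 10^1.718 = 52.24 pc.
p = 1/d = 1/52.24 = 0.019142 arcsec = 19.142 mas.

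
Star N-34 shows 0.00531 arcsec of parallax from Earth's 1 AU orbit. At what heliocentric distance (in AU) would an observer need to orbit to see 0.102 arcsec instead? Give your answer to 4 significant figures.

Parallax scales linearly with baseline: p ∝ B, so B = p_target / p_Earth × 1 AU.
B = 0.102 / 0.00531 = 19.209 AU.

19.21 AU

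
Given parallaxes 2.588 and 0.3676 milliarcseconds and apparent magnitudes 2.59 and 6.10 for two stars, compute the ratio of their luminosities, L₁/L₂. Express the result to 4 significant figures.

L₁/L₂ = 0.5115

d₁ = 1/p₁ = 1/0.002588″ = 386.4 pc; d₂ = 1/p₂ = 1/0.0003676″ = 2720.3 pc.
M₁ = m₁ − 5 log₁₀ d₁ + 5 = 2.59 − 12.9352 + 5 = -5.3452.
M₂ = 6.10 − 17.1731 + 5 = -6.0731.
L₁/L₂ = 10^(0.4(M₂ − M₁)) = 10^(0.4 × (-0.7279)) = 10^(-0.29116) = 0.51149.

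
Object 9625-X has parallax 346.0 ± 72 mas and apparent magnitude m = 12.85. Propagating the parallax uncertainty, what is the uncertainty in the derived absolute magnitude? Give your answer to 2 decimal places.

M = m − 5 log₁₀ d + 5 = m + 5 log₁₀ p + 5, so ∂M/∂p = 5/(p ln 10).
σ_M = (5/ln 10) · (σ_p/p) = 2.1715 × 72/346.0 = 2.1715 × 0.20809 = 0.45187.

σ_M = 0.45 mag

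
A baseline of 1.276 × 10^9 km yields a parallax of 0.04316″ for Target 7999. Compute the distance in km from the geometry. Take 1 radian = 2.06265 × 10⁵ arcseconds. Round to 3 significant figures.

6.10 × 10^15 km

θ = 0.04316″ = 0.04316/206265 = 2.0925 × 10^-7 rad.
d = B/θ = (1.276 × 10^9) / (2.0925 × 10^-7) = 6.0980 × 10^15 km.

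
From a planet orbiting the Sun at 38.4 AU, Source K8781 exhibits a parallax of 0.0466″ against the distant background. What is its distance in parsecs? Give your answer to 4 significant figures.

824.0 pc

With baseline B (in AU) and parallax p (in arcsec), d = B/p parsecs.
d = 38.4 / 0.0466 = 824.03 pc.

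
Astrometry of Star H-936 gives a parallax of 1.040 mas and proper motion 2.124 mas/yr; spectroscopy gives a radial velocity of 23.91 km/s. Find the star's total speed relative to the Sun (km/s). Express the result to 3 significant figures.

d = 1/p = 1/0.001040″ = 961.54 pc.
μ = 2.124 mas/yr = 0.002124 ″/yr.
v_t = 4.740 μ d = 4.740 × 0.002124 × 961.54 = 9.6806 km/s.
v = √(v_r² + v_t²) = √(23.91² + 9.6806²) = √665.402 = 25.795 km/s.

25.8 km/s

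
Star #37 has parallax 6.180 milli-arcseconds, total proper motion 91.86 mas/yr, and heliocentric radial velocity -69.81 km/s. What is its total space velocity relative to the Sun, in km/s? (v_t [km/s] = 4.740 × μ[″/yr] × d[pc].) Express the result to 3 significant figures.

99.2 km/s

d = 1/p = 1/0.006180″ = 161.81 pc.
μ = 91.86 mas/yr = 0.09186 ″/yr.
v_t = 4.740 μ d = 4.740 × 0.09186 × 161.81 = 70.455 km/s.
v = √(v_r² + v_t²) = √((-69.81)² + 70.455²) = √9837.34 = 99.183 km/s.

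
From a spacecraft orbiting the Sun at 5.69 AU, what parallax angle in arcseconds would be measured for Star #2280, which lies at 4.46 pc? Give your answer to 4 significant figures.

1.276 arcsec

p (arcsec) = B (AU) / d (pc).
p = 5.69 / 4.46 = 1.2758 arcsec.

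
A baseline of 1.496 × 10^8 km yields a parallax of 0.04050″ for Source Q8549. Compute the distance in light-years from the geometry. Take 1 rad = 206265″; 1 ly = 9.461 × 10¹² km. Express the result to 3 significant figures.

80.5 ly

θ = 0.04050″ = 0.04050/206265 = 1.9635 × 10^-7 rad.
d = B/θ = (1.496 × 10^8) / (1.9635 × 10^-7) = 7.6190 × 10^14 km = (7.6190 × 10^14) / (9.461 × 10^12) ly = 80.531 ly.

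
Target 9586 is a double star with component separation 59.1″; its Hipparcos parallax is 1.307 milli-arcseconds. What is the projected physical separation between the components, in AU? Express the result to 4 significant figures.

d = 1/p = 1/0.001307″ = 765.11 pc.
At distance d (pc), an angle of θ arcsec spans θ·d AU: s = 59.1 × 765.11 = 45218 AU.

45220 AU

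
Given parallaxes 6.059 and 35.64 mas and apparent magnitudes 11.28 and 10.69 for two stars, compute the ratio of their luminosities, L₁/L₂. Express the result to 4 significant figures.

d₁ = 1/p₁ = 1/0.006059″ = 165.04 pc; d₂ = 1/p₂ = 1/0.03564″ = 28.058 pc.
M₁ = m₁ − 5 log₁₀ d₁ + 5 = 11.28 − 11.0879 + 5 = 5.1921.
M₂ = 10.69 − 7.2403 + 5 = 8.4497.
L₁/L₂ = 10^(0.4(M₂ − M₁)) = 10^(0.4 × 3.2576) = 10^1.30304 = 20.093.

L₁/L₂ = 20.09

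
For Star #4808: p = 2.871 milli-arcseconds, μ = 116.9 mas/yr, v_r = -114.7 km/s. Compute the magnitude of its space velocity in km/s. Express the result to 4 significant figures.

224.5 km/s

d = 1/p = 1/0.002871″ = 348.31 pc.
μ = 116.9 mas/yr = 0.1169 ″/yr.
v_t = 4.740 μ d = 4.740 × 0.1169 × 348.31 = 193 km/s.
v = √(v_r² + v_t²) = √((-114.7)² + 193²) = √50405.1 = 224.51 km/s.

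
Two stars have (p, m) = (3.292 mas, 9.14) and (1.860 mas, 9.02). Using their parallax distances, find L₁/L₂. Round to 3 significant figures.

d₁ = 1/p₁ = 1/0.003292″ = 303.77 pc; d₂ = 1/p₂ = 1/0.001860″ = 537.63 pc.
M₁ = m₁ − 5 log₁₀ d₁ + 5 = 9.14 − 12.4127 + 5 = 1.7273.
M₂ = 9.02 − 13.6524 + 5 = 0.3676.
L₁/L₂ = 10^(0.4(M₂ − M₁)) = 10^(0.4 × (-1.3597)) = 10^(-0.54388) = 0.28584.

L₁/L₂ = 0.286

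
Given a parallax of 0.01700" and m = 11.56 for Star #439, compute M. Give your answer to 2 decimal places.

d = 1/p = 1/0.01700″ = 58.824 pc.
m − M = 5 log₁₀(58.824) − 5 = 8.8478 − 5 = 3.8478.
M = m − (m − M) = 11.56 − 3.8478 = 7.71.

M = 7.71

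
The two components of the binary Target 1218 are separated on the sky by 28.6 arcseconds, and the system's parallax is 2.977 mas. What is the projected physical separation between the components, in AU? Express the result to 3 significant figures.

d = 1/p = 1/0.002977″ = 335.91 pc.
At distance d (pc), an angle of θ arcsec spans θ·d AU: s = 28.6 × 335.91 = 9607 AU.

9610 AU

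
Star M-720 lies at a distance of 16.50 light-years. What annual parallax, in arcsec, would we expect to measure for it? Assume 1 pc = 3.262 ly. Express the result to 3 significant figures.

d = 16.50 ly ÷ 3.262 = 5.0582 pc.
p = 1/d = 1/5.0582 = 0.1977 arcsec.

0.198 arcsec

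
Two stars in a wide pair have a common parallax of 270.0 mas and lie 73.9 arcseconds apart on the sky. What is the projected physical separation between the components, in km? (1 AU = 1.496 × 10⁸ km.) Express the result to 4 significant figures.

d = 1/p = 1/0.2700″ = 3.7037 pc.
At distance d (pc), an angle of θ arcsec spans θ·d AU: s = 73.9 × 3.7037 = 273.7 AU.
= 273.7 × 1.496 × 10⁸ km = 4.0946 × 10^10 km.

4.095 × 10^10 km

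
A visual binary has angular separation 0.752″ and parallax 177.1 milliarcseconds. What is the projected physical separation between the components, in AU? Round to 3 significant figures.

d = 1/p = 1/0.1771″ = 5.6465 pc.
At distance d (pc), an angle of θ arcsec spans θ·d AU: s = 0.752 × 5.6465 = 4.2462 AU.

4.25 AU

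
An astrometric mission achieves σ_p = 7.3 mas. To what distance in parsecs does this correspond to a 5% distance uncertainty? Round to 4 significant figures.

σ_d/d = σ_p/p, so the condition is σ_p/p ≤ 0.05, i.e. p ≥ σ_p/0.05.
p_min = 7.3/0.05 = 146 mas = 0.146 arcsec.
d_max = 1/p_min = 1/0.146 = 6.8493 pc.

6.849 pc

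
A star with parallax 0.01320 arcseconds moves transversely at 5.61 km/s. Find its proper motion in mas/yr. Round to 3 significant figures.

15.6 mas/yr

d = 1/p = 1/0.01320″ = 75.758 pc.
μ = v_t / (4.74 d) = 5.61 / (4.74 × 75.758) = 5.61 / 359.09 = 0.015623 ″/yr = 15.623 mas/yr.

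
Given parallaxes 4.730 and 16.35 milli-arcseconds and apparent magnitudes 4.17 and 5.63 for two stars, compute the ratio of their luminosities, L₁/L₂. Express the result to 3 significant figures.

d₁ = 1/p₁ = 1/0.004730″ = 211.42 pc; d₂ = 1/p₂ = 1/0.01635″ = 61.162 pc.
M₁ = m₁ − 5 log₁₀ d₁ + 5 = 4.17 − 11.6257 + 5 = -2.4557.
M₂ = 5.63 − 8.9324 + 5 = 1.6976.
L₁/L₂ = 10^(0.4(M₂ − M₁)) = 10^(0.4 × 4.1533) = 10^1.66132 = 45.848.

L₁/L₂ = 45.8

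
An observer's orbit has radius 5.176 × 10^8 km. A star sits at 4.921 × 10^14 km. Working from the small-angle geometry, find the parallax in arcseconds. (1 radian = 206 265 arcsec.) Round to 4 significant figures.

0.2170 arcsec

θ ≈ B/d = (5.176 × 10^8) / (4.921 × 10^14) = 1.0518 × 10^-6 rad.
In arcseconds: 1.0518 × 10^-6 × 206265 = 0.21695″.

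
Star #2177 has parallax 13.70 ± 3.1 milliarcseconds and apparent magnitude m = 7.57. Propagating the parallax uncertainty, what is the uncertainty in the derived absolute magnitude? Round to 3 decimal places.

M = m − 5 log₁₀ d + 5 = m + 5 log₁₀ p + 5, so ∂M/∂p = 5/(p ln 10).
σ_M = (5/ln 10) · (σ_p/p) = 2.1715 × 3.1/13.70 = 2.1715 × 0.22628 = 0.49137.

σ_M = 0.491 mag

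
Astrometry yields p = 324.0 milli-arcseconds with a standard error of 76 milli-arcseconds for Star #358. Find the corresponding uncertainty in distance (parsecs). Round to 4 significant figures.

d = 1/p, so σ_d = σ_p / p².
σ_d = 0.0760 / (0.3240)² = 0.0760 / 0.10498 = 0.72395 pc.

0.7240 pc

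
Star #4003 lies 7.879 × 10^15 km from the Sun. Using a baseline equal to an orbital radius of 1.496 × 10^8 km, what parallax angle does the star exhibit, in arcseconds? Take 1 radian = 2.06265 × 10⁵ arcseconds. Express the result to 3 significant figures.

θ ≈ B/d = (1.496 × 10^8) / (7.879 × 10^15) = 1.8987 × 10^-8 rad.
In arcseconds: 1.8987 × 10^-8 × 206265 = 0.0039164″.

0.00392 arcsec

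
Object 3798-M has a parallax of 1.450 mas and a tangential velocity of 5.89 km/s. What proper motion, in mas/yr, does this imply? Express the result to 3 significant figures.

d = 1/p = 1/0.001450″ = 689.66 pc.
μ = v_t / (4.74 d) = 5.89 / (4.74 × 689.66) = 5.89 / 3269 = 0.0018018 ″/yr = 1.8018 mas/yr.

1.80 mas/yr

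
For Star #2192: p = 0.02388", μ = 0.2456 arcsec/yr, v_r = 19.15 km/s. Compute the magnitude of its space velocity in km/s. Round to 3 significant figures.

52.4 km/s

d = 1/p = 1/0.02388″ = 41.876 pc.
v_t = 4.740 μ d = 4.740 × 0.2456 × 41.876 = 48.75 km/s.
v = √(v_r² + v_t²) = √(19.15² + 48.75²) = √2743.29 = 52.376 km/s.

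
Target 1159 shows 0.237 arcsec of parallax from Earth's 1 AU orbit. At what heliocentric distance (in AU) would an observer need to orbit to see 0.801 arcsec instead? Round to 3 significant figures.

Parallax scales linearly with baseline: p ∝ B, so B = p_target / p_Earth × 1 AU.
B = 0.801 / 0.237 = 3.3797 AU.

3.38 AU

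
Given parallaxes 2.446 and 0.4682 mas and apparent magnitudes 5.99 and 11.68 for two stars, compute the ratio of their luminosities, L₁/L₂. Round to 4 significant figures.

L₁/L₂ = 6.918

d₁ = 1/p₁ = 1/0.002446″ = 408.83 pc; d₂ = 1/p₂ = 1/0.0004682″ = 2135.8 pc.
M₁ = m₁ − 5 log₁₀ d₁ + 5 = 5.99 − 13.0577 + 5 = -2.0677.
M₂ = 11.68 − 16.6478 + 5 = 0.0322.
L₁/L₂ = 10^(0.4(M₂ − M₁)) = 10^(0.4 × 2.0999) = 10^0.83996 = 6.9177.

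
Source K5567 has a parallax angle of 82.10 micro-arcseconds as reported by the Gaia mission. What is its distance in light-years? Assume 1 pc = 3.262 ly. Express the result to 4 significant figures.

39730 light years

p = 82.10 micro-arcseconds = 0.00008210 arcsec.
d = 1/p = 1/0.00008210 = 12180 pc.
In light-years: 12180 × 3.262 = 39731 ly.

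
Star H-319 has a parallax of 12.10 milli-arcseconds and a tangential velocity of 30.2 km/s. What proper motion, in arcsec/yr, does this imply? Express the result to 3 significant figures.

0.0771 arcsec/yr

d = 1/p = 1/0.01210″ = 82.645 pc.
μ = v_t / (4.74 d) = 30.2 / (4.74 × 82.645) = 30.2 / 391.74 = 0.077092 ″/yr.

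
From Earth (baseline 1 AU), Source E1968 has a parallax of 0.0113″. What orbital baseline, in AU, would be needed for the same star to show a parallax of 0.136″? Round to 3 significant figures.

Parallax scales linearly with baseline: p ∝ B, so B = p_target / p_Earth × 1 AU.
B = 0.136 / 0.0113 = 12.035 AU.

12.0 AU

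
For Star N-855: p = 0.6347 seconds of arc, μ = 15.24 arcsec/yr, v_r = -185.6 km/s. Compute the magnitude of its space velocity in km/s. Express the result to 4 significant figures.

d = 1/p = 1/0.6347″ = 1.5755 pc.
v_t = 4.740 μ d = 4.740 × 15.24 × 1.5755 = 113.81 km/s.
v = √(v_r² + v_t²) = √((-185.6)² + 113.81²) = √47400.1 = 217.72 km/s.

217.7 km/s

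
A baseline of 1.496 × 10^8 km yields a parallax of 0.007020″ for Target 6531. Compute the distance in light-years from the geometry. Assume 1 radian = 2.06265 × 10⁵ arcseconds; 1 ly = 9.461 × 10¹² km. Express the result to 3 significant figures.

θ = 0.007020″ = 0.007020/206265 = 3.4034 × 10^-8 rad.
d = B/θ = (1.496 × 10^8) / (3.4034 × 10^-8) = 4.3956 × 10^15 km = (4.3956 × 10^15) / (9.461 × 10^12) ly = 464.6 ly.

465 ly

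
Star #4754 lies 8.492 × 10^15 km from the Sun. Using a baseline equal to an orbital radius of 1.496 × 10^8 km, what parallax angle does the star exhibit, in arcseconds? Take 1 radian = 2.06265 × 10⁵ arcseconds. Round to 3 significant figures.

θ ≈ B/d = (1.496 × 10^8) / (8.492 × 10^15) = 1.7617 × 10^-8 rad.
In arcseconds: 1.7617 × 10^-8 × 206265 = 0.0036338″.

0.00363 arcsec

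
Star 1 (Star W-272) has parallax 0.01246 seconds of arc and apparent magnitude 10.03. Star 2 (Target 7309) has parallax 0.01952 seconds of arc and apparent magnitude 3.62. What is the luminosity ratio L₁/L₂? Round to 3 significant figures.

d₁ = 1/p₁ = 1/0.01246″ = 80.257 pc; d₂ = 1/p₂ = 1/0.01952″ = 51.23 pc.
M₁ = m₁ − 5 log₁₀ d₁ + 5 = 10.03 − 9.5224 + 5 = 5.5076.
M₂ = 3.62 − 8.5476 + 5 = 0.0724.
L₁/L₂ = 10^(0.4(M₂ − M₁)) = 10^(0.4 × (-5.4352)) = 10^(-2.17408) = 0.0066976.

L₁/L₂ = 0.00670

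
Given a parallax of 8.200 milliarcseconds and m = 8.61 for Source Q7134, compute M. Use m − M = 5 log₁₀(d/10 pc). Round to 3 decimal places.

M = 3.179

d = 1/p = 1/0.008200″ = 121.95 pc.
m − M = 5 log₁₀(121.95) − 5 = 10.4309 − 5 = 5.4309.
M = m − (m − M) = 8.61 − 5.4309 = 3.179.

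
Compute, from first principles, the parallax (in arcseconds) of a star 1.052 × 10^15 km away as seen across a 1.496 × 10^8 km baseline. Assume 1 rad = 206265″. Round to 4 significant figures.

θ ≈ B/d = (1.496 × 10^8) / (1.052 × 10^15) = 1.4221 × 10^-7 rad.
In arcseconds: 1.4221 × 10^-7 × 206265 = 0.029333″.

0.02933 arcsec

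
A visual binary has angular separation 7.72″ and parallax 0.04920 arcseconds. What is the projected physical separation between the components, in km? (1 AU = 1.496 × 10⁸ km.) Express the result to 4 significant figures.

2.347 × 10^10 km

d = 1/p = 1/0.04920″ = 20.325 pc.
At distance d (pc), an angle of θ arcsec spans θ·d AU: s = 7.72 × 20.325 = 156.91 AU.
= 156.91 × 1.496 × 10⁸ km = 2.3474 × 10^10 km.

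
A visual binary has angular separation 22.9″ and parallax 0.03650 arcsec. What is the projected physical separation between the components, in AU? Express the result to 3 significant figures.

d = 1/p = 1/0.03650″ = 27.397 pc.
At distance d (pc), an angle of θ arcsec spans θ·d AU: s = 22.9 × 27.397 = 627.39 AU.

627 AU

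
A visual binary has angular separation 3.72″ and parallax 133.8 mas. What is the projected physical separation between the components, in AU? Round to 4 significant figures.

27.80 AU

d = 1/p = 1/0.1338″ = 7.4738 pc.
At distance d (pc), an angle of θ arcsec spans θ·d AU: s = 3.72 × 7.4738 = 27.803 AU.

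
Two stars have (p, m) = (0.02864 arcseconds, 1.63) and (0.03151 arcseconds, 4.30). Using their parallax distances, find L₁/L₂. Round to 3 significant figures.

L₁/L₂ = 14.2

d₁ = 1/p₁ = 1/0.02864″ = 34.916 pc; d₂ = 1/p₂ = 1/0.03151″ = 31.736 pc.
M₁ = m₁ − 5 log₁₀ d₁ + 5 = 1.63 − 7.7151 + 5 = -1.0851.
M₂ = 4.30 − 7.5078 + 5 = 1.7922.
L₁/L₂ = 10^(0.4(M₂ − M₁)) = 10^(0.4 × 2.8773) = 10^1.15092 = 14.155.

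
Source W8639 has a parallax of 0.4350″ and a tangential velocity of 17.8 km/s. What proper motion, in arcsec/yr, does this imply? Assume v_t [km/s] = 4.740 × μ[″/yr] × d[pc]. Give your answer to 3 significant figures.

1.63 arcsec/yr

d = 1/p = 1/0.4350″ = 2.2989 pc.
μ = v_t / (4.74 d) = 17.8 / (4.74 × 2.2989) = 17.8 / 10.897 = 1.6335 ″/yr.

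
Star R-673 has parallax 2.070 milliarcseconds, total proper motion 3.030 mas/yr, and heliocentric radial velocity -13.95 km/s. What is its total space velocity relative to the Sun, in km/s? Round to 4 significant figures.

d = 1/p = 1/0.002070″ = 483.09 pc.
μ = 3.030 mas/yr = 0.003030 ″/yr.
v_t = 4.740 μ d = 4.740 × 0.003030 × 483.09 = 6.9382 km/s.
v = √(v_r² + v_t²) = √((-13.95)² + 6.9382²) = √242.741 = 15.58 km/s.

15.58 km/s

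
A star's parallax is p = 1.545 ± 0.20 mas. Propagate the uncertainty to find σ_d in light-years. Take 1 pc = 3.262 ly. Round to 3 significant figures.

273 ly

d = 1/p, so σ_d = σ_p / p².
σ_d = 0.000200 / (0.001545)² = 0.000200 / 0.000002387 = 83.787 pc = 83.787 × 3.262 ly = 273.31 ly.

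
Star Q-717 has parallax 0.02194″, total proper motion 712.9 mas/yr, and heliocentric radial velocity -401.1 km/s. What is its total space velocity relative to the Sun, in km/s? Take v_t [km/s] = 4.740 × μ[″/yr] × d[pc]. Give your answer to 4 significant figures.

d = 1/p = 1/0.02194″ = 45.579 pc.
μ = 712.9 mas/yr = 0.7129 ″/yr.
v_t = 4.740 μ d = 4.740 × 0.7129 × 45.579 = 154.02 km/s.
v = √(v_r² + v_t²) = √((-401.1)² + 154.02²) = √184603 = 429.65 km/s.

429.7 km/s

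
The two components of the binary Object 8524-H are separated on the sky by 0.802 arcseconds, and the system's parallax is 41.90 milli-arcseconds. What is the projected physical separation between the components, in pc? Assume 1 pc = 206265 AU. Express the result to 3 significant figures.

d = 1/p = 1/0.04190″ = 23.866 pc.
At distance d (pc), an angle of θ arcsec spans θ·d AU: s = 0.802 × 23.866 = 19.141 AU.
= 19.141 / 206265 = 9.2798 × 10^-5 pc.

9.28 × 10^-5 pc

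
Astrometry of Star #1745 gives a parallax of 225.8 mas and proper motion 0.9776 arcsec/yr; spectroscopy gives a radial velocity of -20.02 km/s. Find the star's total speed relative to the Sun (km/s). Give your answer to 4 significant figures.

28.67 km/s

d = 1/p = 1/0.2258″ = 4.4287 pc.
v_t = 4.740 μ d = 4.740 × 0.9776 × 4.4287 = 20.522 km/s.
v = √(v_r² + v_t²) = √((-20.02)² + 20.522²) = √821.953 = 28.67 km/s.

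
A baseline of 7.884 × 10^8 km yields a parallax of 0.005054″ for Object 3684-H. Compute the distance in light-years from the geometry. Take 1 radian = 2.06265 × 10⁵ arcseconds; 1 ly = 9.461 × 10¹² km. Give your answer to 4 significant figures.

3401 ly

θ = 0.005054″ = 0.005054/206265 = 2.4502 × 10^-8 rad.
d = B/θ = (7.884 × 10^8) / (2.4502 × 10^-8) = 3.2177 × 10^16 km = (3.2177 × 10^16) / (9.461 × 10^12) ly = 3401 ly.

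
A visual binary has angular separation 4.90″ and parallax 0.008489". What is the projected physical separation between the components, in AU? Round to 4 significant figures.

d = 1/p = 1/0.008489″ = 117.8 pc.
At distance d (pc), an angle of θ arcsec spans θ·d AU: s = 4.90 × 117.8 = 577.22 AU.

577.2 AU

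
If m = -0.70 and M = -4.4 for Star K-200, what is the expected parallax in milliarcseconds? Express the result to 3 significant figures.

18.2 mas

m − M = -0.70 − (-4.4) = 3.70.
d = 10^((m−M)/5 + 1) = 10^1.740 = 54.954 pc.
p = 1/d = 1/54.954 = 0.018197 arcsec = 18.197 mas.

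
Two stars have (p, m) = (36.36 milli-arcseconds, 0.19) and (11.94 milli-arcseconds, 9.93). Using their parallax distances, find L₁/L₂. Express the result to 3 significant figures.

d₁ = 1/p₁ = 1/0.03636″ = 27.503 pc; d₂ = 1/p₂ = 1/0.01194″ = 83.752 pc.
M₁ = m₁ − 5 log₁₀ d₁ + 5 = 0.19 − 7.1969 + 5 = -2.0069.
M₂ = 9.93 − 9.6150 + 5 = 5.3150.
L₁/L₂ = 10^(0.4(M₂ − M₁)) = 10^(0.4 × 7.3219) = 10^2.92876 = 848.71.

L₁/L₂ = 849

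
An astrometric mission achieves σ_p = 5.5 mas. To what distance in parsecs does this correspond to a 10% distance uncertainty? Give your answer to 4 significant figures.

18.18 pc

σ_d/d = σ_p/p, so the condition is σ_p/p ≤ 0.10, i.e. p ≥ σ_p/0.10.
p_min = 5.5/0.10 = 55 mas = 0.055 arcsec.
d_max = 1/p_min = 1/0.055 = 18.182 pc.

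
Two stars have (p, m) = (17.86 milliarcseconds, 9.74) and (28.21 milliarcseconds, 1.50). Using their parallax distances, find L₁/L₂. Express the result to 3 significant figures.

L₁/L₂ = 0.00126

d₁ = 1/p₁ = 1/0.01786″ = 55.991 pc; d₂ = 1/p₂ = 1/0.02821″ = 35.448 pc.
M₁ = m₁ − 5 log₁₀ d₁ + 5 = 9.74 − 8.7406 + 5 = 5.9994.
M₂ = 1.50 − 7.7480 + 5 = -1.2480.
L₁/L₂ = 10^(0.4(M₂ − M₁)) = 10^(0.4 × (-7.2474)) = 10^(-2.89896) = 0.0012619.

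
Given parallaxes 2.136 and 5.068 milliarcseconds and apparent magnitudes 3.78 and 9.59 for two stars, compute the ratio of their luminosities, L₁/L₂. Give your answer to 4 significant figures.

d₁ = 1/p₁ = 1/0.002136″ = 468.16 pc; d₂ = 1/p₂ = 1/0.005068″ = 197.32 pc.
M₁ = m₁ − 5 log₁₀ d₁ + 5 = 3.78 − 13.3520 + 5 = -4.5720.
M₂ = 9.59 − 11.4759 + 5 = 3.1141.
L₁/L₂ = 10^(0.4(M₂ − M₁)) = 10^(0.4 × 7.6861) = 10^3.07444 = 1187.

L₁/L₂ = 1187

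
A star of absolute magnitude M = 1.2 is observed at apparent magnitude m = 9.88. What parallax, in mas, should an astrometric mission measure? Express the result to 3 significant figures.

1.84 mas

m − M = 9.88 − 1.2 = 8.68.
d = 10^((m−M)/5 + 1) = 10^2.736 = 544.5 pc.
p = 1/d = 1/544.5 = 0.0018365 arcsec = 1.8365 mas.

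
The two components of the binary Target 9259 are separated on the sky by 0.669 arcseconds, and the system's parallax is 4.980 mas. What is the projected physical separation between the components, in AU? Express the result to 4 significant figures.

d = 1/p = 1/0.004980″ = 200.8 pc.
At distance d (pc), an angle of θ arcsec spans θ·d AU: s = 0.669 × 200.8 = 134.34 AU.

134.3 AU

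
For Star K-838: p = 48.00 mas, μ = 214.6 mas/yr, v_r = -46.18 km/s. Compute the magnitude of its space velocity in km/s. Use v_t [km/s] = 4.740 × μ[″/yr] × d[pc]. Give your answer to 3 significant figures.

50.8 km/s

d = 1/p = 1/0.04800″ = 20.833 pc.
μ = 214.6 mas/yr = 0.2146 ″/yr.
v_t = 4.740 μ d = 4.740 × 0.2146 × 20.833 = 21.191 km/s.
v = √(v_r² + v_t²) = √((-46.18)² + 21.191²) = √2581.65 = 50.81 km/s.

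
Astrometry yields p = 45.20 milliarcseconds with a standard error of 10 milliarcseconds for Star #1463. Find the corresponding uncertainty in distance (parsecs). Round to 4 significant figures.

d = 1/p, so σ_d = σ_p / p².
σ_d = 0.0100 / (0.04520)² = 0.0100 / 0.002043 = 4.8948 pc.

4.895 pc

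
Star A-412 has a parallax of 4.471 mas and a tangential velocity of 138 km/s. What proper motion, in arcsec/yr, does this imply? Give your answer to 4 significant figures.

d = 1/p = 1/0.004471″ = 223.66 pc.
μ = v_t / (4.74 d) = 138 / (4.74 × 223.66) = 138 / 1060.1 = 0.13018 ″/yr.

0.1302 arcsec/yr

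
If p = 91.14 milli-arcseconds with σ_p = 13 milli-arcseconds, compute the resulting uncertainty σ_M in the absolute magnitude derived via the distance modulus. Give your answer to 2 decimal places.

σ_M = 0.31 mag

M = m − 5 log₁₀ d + 5 = m + 5 log₁₀ p + 5, so ∂M/∂p = 5/(p ln 10).
σ_M = (5/ln 10) · (σ_p/p) = 2.1715 × 13/91.14 = 2.1715 × 0.14264 = 0.30974.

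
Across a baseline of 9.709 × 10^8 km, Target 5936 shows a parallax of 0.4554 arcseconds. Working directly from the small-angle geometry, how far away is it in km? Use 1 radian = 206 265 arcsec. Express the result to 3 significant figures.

4.40 × 10^14 km

θ = 0.4554″ = 0.4554/206265 = 2.2078 × 10^-6 rad.
d = B/θ = (9.709 × 10^8) / (2.2078 × 10^-6) = 4.3976 × 10^14 km.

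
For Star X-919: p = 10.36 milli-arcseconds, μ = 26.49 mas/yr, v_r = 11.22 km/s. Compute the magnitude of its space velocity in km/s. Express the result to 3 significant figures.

d = 1/p = 1/0.01036″ = 96.525 pc.
μ = 26.49 mas/yr = 0.02649 ″/yr.
v_t = 4.740 μ d = 4.740 × 0.02649 × 96.525 = 12.12 km/s.
v = √(v_r² + v_t²) = √(11.22² + 12.12²) = √272.783 = 16.516 km/s.

16.5 km/s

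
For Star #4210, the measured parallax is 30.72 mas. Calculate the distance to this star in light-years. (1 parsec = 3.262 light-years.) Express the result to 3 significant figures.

106 light years

p = 30.72 mas = 0.03072 arcsec.
d = 1/p = 1/0.03072 = 32.552 pc.
In light-years: 32.552 × 3.262 = 106.18 ly.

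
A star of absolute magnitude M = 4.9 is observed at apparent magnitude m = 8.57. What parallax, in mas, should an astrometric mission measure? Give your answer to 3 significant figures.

18.5 mas

m − M = 8.57 − 4.9 = 3.67.
d = 10^((m−M)/5 + 1) = 10^1.734 = 54.2 pc.
p = 1/d = 1/54.2 = 0.01845 arcsec = 18.45 mas.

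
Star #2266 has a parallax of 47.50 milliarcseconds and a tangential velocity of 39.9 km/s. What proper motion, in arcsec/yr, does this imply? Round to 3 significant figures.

d = 1/p = 1/0.04750″ = 21.053 pc.
μ = v_t / (4.74 d) = 39.9 / (4.74 × 21.053) = 39.9 / 99.791 = 0.39984 ″/yr.

0.400 arcsec/yr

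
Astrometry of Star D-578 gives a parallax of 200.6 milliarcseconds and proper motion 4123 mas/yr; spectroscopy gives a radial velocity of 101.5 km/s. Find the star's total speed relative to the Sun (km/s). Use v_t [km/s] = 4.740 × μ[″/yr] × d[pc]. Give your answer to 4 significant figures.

d = 1/p = 1/0.2006″ = 4.985 pc.
μ = 4123 mas/yr = 4.123 ″/yr.
v_t = 4.740 μ d = 4.740 × 4.123 × 4.985 = 97.422 km/s.
v = √(v_r² + v_t²) = √(101.5² + 97.422²) = √19793.3 = 140.69 km/s.

140.7 km/s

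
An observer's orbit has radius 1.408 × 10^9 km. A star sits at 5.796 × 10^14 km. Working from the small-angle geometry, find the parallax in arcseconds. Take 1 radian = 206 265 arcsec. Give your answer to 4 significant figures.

0.5011 arcsec

θ ≈ B/d = (1.408 × 10^9) / (5.796 × 10^14) = 2.4293 × 10^-6 rad.
In arcseconds: 2.4293 × 10^-6 × 206265 = 0.50108″.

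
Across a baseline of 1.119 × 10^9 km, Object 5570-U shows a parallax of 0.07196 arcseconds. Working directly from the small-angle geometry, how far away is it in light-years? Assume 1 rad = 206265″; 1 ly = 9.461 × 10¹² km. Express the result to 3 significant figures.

θ = 0.07196″ = 0.07196/206265 = 3.4887 × 10^-7 rad.
d = B/θ = (1.119 × 10^9) / (3.4887 × 10^-7) = 3.2075 × 10^15 km = (3.2075 × 10^15) / (9.461 × 10^12) ly = 339.02 ly.

339 ly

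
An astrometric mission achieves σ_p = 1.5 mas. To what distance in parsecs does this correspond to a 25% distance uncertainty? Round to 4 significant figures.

σ_d/d = σ_p/p, so the condition is σ_p/p ≤ 0.25, i.e. p ≥ σ_p/0.25.
p_min = 1.5/0.25 = 6 mas = 0.006 arcsec.
d_max = 1/p_min = 1/0.006 = 166.67 pc.

166.7 pc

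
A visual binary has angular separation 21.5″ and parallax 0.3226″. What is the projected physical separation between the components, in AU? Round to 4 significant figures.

66.65 AU

d = 1/p = 1/0.3226″ = 3.0998 pc.
At distance d (pc), an angle of θ arcsec spans θ·d AU: s = 21.5 × 3.0998 = 66.646 AU.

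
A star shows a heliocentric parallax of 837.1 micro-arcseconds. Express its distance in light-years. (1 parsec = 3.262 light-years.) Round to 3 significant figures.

3900 light years

p = 837.1 micro-arcseconds = 0.0008371 arcsec.
d = 1/p = 1/0.0008371 = 1194.6 pc.
In light-years: 1194.6 × 3.262 = 3896.8 ly.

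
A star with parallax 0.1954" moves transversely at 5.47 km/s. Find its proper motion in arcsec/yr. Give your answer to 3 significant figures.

0.225 arcsec/yr

d = 1/p = 1/0.1954″ = 5.1177 pc.
μ = v_t / (4.74 d) = 5.47 / (4.74 × 5.1177) = 5.47 / 24.258 = 0.22549 ″/yr.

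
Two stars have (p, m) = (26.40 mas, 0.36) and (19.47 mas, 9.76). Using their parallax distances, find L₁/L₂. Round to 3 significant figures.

L₁/L₂ = 3130

d₁ = 1/p₁ = 1/0.02640″ = 37.879 pc; d₂ = 1/p₂ = 1/0.01947″ = 51.361 pc.
M₁ = m₁ − 5 log₁₀ d₁ + 5 = 0.36 − 7.8920 + 5 = -2.5320.
M₂ = 9.76 − 8.5532 + 5 = 6.2068.
L₁/L₂ = 10^(0.4(M₂ − M₁)) = 10^(0.4 × 8.7388) = 10^3.49552 = 3129.8.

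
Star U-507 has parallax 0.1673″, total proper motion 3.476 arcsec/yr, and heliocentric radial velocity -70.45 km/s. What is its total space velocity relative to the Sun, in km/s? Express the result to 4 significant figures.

d = 1/p = 1/0.1673″ = 5.9773 pc.
v_t = 4.740 μ d = 4.740 × 3.476 × 5.9773 = 98.483 km/s.
v = √(v_r² + v_t²) = √((-70.45)² + 98.483²) = √14662.1 = 121.09 km/s.

121.1 km/s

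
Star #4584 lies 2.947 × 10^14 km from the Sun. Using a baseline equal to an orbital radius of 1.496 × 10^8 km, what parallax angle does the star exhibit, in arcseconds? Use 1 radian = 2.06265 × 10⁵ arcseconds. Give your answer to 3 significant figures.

θ ≈ B/d = (1.496 × 10^8) / (2.947 × 10^14) = 5.0763 × 10^-7 rad.
In arcseconds: 5.0763 × 10^-7 × 206265 = 0.10471″.

0.105 arcsec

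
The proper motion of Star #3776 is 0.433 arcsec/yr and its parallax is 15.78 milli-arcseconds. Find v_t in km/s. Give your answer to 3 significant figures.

130 km/s

d = 1/p = 1/0.01578″ = 63.371 pc.
v_t = 4.74 × μ × d = 4.74 × 0.433 × 63.371 = 130.06 km/s.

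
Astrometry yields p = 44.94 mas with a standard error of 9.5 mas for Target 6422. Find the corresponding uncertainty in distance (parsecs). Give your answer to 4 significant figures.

4.704 pc

d = 1/p, so σ_d = σ_p / p².
σ_d = 0.00950 / (0.04494)² = 0.00950 / 0.0020196 = 4.7039 pc.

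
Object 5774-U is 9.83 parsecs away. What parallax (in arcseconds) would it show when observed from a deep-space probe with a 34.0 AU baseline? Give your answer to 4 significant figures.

p (arcsec) = B (AU) / d (pc).
p = 34.0 / 9.83 = 3.4588 arcsec.

3.459 arcsec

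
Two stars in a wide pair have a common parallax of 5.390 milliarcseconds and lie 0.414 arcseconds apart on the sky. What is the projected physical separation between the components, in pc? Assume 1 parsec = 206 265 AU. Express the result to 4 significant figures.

0.0003724 pc

d = 1/p = 1/0.005390″ = 185.53 pc.
At distance d (pc), an angle of θ arcsec spans θ·d AU: s = 0.414 × 185.53 = 76.809 AU.
= 76.809 / 206265 = 0.00037238 pc.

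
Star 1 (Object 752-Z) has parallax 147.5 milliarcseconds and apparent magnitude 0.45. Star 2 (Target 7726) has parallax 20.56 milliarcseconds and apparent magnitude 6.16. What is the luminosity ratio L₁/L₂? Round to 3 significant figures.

d₁ = 1/p₁ = 1/0.1475″ = 6.7797 pc; d₂ = 1/p₂ = 1/0.02056″ = 48.638 pc.
M₁ = m₁ − 5 log₁₀ d₁ + 5 = 0.45 − 4.1561 + 5 = 1.2939.
M₂ = 6.16 − 8.4349 + 5 = 2.7251.
L₁/L₂ = 10^(0.4(M₂ − M₁)) = 10^(0.4 × 1.4312) = 10^0.57248 = 3.7366.

L₁/L₂ = 3.74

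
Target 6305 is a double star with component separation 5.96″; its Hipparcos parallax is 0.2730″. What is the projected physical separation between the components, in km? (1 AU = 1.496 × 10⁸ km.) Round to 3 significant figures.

3.27 × 10^9 km

d = 1/p = 1/0.2730″ = 3.663 pc.
At distance d (pc), an angle of θ arcsec spans θ·d AU: s = 5.96 × 3.663 = 21.831 AU.
= 21.831 × 1.496 × 10⁸ km = 3.2659 × 10^9 km.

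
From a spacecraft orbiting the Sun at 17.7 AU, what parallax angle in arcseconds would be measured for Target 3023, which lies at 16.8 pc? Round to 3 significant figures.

1.05 arcsec

p (arcsec) = B (AU) / d (pc).
p = 17.7 / 16.8 = 1.0536 arcsec.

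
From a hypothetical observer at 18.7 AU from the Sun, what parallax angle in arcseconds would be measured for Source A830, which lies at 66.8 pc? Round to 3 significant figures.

p (arcsec) = B (AU) / d (pc).
p = 18.7 / 66.8 = 0.27994 arcsec.

0.280 arcsec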